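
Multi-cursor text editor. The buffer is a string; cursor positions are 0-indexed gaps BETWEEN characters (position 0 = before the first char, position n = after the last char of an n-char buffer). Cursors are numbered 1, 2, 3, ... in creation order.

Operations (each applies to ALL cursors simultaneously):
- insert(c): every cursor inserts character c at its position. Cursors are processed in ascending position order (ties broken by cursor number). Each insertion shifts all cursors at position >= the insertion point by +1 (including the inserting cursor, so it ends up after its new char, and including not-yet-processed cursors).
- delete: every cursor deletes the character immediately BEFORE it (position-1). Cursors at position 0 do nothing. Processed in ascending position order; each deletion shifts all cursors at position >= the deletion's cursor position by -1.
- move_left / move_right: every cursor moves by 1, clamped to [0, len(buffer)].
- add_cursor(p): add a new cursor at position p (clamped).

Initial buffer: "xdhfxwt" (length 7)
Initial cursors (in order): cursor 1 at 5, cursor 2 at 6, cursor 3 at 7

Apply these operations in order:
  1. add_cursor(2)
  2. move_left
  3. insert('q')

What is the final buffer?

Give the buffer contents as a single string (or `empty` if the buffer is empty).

After op 1 (add_cursor(2)): buffer="xdhfxwt" (len 7), cursors c4@2 c1@5 c2@6 c3@7, authorship .......
After op 2 (move_left): buffer="xdhfxwt" (len 7), cursors c4@1 c1@4 c2@5 c3@6, authorship .......
After op 3 (insert('q')): buffer="xqdhfqxqwqt" (len 11), cursors c4@2 c1@6 c2@8 c3@10, authorship .4...1.2.3.

Answer: xqdhfqxqwqt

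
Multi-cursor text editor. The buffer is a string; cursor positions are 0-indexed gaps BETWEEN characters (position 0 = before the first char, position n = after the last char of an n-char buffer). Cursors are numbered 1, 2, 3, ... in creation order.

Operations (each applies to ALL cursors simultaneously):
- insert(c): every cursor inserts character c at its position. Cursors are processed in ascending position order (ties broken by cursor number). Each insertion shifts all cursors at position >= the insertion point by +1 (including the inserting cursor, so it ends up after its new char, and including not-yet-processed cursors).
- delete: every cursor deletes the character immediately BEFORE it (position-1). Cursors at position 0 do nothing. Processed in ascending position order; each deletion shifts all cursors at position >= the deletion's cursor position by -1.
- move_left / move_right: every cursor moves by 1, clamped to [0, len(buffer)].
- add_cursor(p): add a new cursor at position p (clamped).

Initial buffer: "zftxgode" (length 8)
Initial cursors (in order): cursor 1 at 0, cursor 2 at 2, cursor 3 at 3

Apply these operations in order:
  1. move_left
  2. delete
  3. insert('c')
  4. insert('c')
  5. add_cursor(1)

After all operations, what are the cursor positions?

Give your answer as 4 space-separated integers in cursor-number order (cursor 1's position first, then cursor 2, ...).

After op 1 (move_left): buffer="zftxgode" (len 8), cursors c1@0 c2@1 c3@2, authorship ........
After op 2 (delete): buffer="txgode" (len 6), cursors c1@0 c2@0 c3@0, authorship ......
After op 3 (insert('c')): buffer="ccctxgode" (len 9), cursors c1@3 c2@3 c3@3, authorship 123......
After op 4 (insert('c')): buffer="cccccctxgode" (len 12), cursors c1@6 c2@6 c3@6, authorship 123123......
After op 5 (add_cursor(1)): buffer="cccccctxgode" (len 12), cursors c4@1 c1@6 c2@6 c3@6, authorship 123123......

Answer: 6 6 6 1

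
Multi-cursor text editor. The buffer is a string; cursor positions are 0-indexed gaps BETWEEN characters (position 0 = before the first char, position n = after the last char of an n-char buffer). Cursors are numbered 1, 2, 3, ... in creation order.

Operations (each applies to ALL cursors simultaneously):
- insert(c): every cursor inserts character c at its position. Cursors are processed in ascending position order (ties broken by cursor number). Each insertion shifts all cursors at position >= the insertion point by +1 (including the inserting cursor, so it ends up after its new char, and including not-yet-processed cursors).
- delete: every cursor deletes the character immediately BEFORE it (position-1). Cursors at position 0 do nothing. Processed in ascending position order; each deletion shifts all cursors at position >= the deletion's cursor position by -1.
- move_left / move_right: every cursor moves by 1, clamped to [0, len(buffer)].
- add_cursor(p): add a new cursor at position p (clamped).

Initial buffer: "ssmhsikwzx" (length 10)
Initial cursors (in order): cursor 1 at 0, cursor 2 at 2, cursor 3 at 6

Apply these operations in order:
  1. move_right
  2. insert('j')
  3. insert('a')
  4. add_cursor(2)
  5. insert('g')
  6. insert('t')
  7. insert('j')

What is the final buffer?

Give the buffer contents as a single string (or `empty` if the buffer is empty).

After op 1 (move_right): buffer="ssmhsikwzx" (len 10), cursors c1@1 c2@3 c3@7, authorship ..........
After op 2 (insert('j')): buffer="sjsmjhsikjwzx" (len 13), cursors c1@2 c2@5 c3@10, authorship .1..2....3...
After op 3 (insert('a')): buffer="sjasmjahsikjawzx" (len 16), cursors c1@3 c2@7 c3@13, authorship .11..22....33...
After op 4 (add_cursor(2)): buffer="sjasmjahsikjawzx" (len 16), cursors c4@2 c1@3 c2@7 c3@13, authorship .11..22....33...
After op 5 (insert('g')): buffer="sjgagsmjaghsikjagwzx" (len 20), cursors c4@3 c1@5 c2@10 c3@17, authorship .1411..222....333...
After op 6 (insert('t')): buffer="sjgtagtsmjagthsikjagtwzx" (len 24), cursors c4@4 c1@7 c2@13 c3@21, authorship .144111..2222....3333...
After op 7 (insert('j')): buffer="sjgtjagtjsmjagtjhsikjagtjwzx" (len 28), cursors c4@5 c1@9 c2@16 c3@25, authorship .14441111..22222....33333...

Answer: sjgtjagtjsmjagtjhsikjagtjwzx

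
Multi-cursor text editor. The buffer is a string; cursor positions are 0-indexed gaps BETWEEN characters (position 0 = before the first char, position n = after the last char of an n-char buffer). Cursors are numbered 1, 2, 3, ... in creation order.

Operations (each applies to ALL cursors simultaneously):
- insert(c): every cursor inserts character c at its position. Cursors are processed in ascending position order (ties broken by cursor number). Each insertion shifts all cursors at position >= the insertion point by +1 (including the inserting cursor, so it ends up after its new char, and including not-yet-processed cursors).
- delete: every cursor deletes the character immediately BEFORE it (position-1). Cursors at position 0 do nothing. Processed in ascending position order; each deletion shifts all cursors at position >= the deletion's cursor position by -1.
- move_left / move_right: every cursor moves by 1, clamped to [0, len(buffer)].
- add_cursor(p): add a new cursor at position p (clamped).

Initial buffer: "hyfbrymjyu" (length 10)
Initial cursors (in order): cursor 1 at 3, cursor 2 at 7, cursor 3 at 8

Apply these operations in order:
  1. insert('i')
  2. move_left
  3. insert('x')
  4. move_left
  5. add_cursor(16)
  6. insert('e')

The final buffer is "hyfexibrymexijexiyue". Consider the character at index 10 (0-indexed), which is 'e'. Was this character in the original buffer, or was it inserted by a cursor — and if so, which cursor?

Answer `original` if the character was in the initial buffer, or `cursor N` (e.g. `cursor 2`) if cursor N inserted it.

Answer: cursor 2

Derivation:
After op 1 (insert('i')): buffer="hyfibrymijiyu" (len 13), cursors c1@4 c2@9 c3@11, authorship ...1....2.3..
After op 2 (move_left): buffer="hyfibrymijiyu" (len 13), cursors c1@3 c2@8 c3@10, authorship ...1....2.3..
After op 3 (insert('x')): buffer="hyfxibrymxijxiyu" (len 16), cursors c1@4 c2@10 c3@13, authorship ...11....22.33..
After op 4 (move_left): buffer="hyfxibrymxijxiyu" (len 16), cursors c1@3 c2@9 c3@12, authorship ...11....22.33..
After op 5 (add_cursor(16)): buffer="hyfxibrymxijxiyu" (len 16), cursors c1@3 c2@9 c3@12 c4@16, authorship ...11....22.33..
After op 6 (insert('e')): buffer="hyfexibrymexijexiyue" (len 20), cursors c1@4 c2@11 c3@15 c4@20, authorship ...111....222.333..4
Authorship (.=original, N=cursor N): . . . 1 1 1 . . . . 2 2 2 . 3 3 3 . . 4
Index 10: author = 2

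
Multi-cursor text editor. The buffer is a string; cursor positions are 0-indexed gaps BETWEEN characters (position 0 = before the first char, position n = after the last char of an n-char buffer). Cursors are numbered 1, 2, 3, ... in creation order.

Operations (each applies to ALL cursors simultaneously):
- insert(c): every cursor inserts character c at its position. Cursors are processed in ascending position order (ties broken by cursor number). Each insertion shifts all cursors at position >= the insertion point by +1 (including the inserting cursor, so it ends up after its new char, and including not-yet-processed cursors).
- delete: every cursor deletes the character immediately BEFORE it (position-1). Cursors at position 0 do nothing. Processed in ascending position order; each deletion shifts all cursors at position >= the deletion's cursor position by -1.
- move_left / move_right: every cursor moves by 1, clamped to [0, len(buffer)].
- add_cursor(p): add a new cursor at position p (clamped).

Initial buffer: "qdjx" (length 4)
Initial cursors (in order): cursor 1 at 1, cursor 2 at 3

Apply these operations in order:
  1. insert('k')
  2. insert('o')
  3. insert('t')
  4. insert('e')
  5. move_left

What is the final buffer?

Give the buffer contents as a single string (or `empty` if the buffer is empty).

Answer: qkotedjkotex

Derivation:
After op 1 (insert('k')): buffer="qkdjkx" (len 6), cursors c1@2 c2@5, authorship .1..2.
After op 2 (insert('o')): buffer="qkodjkox" (len 8), cursors c1@3 c2@7, authorship .11..22.
After op 3 (insert('t')): buffer="qkotdjkotx" (len 10), cursors c1@4 c2@9, authorship .111..222.
After op 4 (insert('e')): buffer="qkotedjkotex" (len 12), cursors c1@5 c2@11, authorship .1111..2222.
After op 5 (move_left): buffer="qkotedjkotex" (len 12), cursors c1@4 c2@10, authorship .1111..2222.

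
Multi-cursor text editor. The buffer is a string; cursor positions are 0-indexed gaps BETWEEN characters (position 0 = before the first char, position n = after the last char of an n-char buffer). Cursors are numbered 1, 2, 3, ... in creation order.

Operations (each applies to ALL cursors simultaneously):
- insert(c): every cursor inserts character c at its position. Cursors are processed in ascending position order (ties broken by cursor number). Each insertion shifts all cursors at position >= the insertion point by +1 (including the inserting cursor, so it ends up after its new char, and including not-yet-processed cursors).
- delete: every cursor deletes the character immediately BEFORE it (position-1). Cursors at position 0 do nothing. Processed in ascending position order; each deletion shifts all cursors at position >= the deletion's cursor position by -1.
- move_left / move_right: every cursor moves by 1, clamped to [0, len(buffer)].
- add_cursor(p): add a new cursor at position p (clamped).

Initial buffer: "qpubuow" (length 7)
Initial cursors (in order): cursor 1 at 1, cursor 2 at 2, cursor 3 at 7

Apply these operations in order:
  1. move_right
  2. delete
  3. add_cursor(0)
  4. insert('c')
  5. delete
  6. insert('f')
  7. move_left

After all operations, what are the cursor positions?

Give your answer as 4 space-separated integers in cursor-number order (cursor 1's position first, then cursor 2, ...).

After op 1 (move_right): buffer="qpubuow" (len 7), cursors c1@2 c2@3 c3@7, authorship .......
After op 2 (delete): buffer="qbuo" (len 4), cursors c1@1 c2@1 c3@4, authorship ....
After op 3 (add_cursor(0)): buffer="qbuo" (len 4), cursors c4@0 c1@1 c2@1 c3@4, authorship ....
After op 4 (insert('c')): buffer="cqccbuoc" (len 8), cursors c4@1 c1@4 c2@4 c3@8, authorship 4.12...3
After op 5 (delete): buffer="qbuo" (len 4), cursors c4@0 c1@1 c2@1 c3@4, authorship ....
After op 6 (insert('f')): buffer="fqffbuof" (len 8), cursors c4@1 c1@4 c2@4 c3@8, authorship 4.12...3
After op 7 (move_left): buffer="fqffbuof" (len 8), cursors c4@0 c1@3 c2@3 c3@7, authorship 4.12...3

Answer: 3 3 7 0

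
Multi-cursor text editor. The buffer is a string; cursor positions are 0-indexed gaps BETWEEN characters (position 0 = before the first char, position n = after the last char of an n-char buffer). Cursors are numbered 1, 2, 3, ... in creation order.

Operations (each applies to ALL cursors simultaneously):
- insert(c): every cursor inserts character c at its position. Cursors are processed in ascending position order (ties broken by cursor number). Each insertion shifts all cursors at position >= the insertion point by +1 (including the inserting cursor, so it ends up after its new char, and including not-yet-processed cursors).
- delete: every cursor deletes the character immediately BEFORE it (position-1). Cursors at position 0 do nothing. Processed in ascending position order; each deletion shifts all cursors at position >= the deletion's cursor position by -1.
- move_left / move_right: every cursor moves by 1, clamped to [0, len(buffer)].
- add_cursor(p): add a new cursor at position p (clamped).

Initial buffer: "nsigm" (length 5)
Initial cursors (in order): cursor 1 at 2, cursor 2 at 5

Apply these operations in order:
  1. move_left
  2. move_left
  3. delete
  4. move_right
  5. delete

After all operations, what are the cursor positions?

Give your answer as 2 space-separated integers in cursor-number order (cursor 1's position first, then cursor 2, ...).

Answer: 0 1

Derivation:
After op 1 (move_left): buffer="nsigm" (len 5), cursors c1@1 c2@4, authorship .....
After op 2 (move_left): buffer="nsigm" (len 5), cursors c1@0 c2@3, authorship .....
After op 3 (delete): buffer="nsgm" (len 4), cursors c1@0 c2@2, authorship ....
After op 4 (move_right): buffer="nsgm" (len 4), cursors c1@1 c2@3, authorship ....
After op 5 (delete): buffer="sm" (len 2), cursors c1@0 c2@1, authorship ..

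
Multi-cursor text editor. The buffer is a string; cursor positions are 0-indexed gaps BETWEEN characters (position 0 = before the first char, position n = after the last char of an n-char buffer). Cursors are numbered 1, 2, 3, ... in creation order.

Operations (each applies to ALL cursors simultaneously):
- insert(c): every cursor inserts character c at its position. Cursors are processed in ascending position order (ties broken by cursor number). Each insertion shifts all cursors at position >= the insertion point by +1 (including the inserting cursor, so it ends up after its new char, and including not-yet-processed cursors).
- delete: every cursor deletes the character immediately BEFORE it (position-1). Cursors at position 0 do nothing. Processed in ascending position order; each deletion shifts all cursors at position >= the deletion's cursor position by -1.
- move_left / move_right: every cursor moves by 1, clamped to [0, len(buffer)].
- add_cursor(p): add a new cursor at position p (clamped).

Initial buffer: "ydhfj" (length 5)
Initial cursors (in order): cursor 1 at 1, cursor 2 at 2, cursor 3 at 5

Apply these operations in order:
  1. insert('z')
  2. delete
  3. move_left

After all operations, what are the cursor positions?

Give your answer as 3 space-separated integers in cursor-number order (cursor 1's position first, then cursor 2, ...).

Answer: 0 1 4

Derivation:
After op 1 (insert('z')): buffer="yzdzhfjz" (len 8), cursors c1@2 c2@4 c3@8, authorship .1.2...3
After op 2 (delete): buffer="ydhfj" (len 5), cursors c1@1 c2@2 c3@5, authorship .....
After op 3 (move_left): buffer="ydhfj" (len 5), cursors c1@0 c2@1 c3@4, authorship .....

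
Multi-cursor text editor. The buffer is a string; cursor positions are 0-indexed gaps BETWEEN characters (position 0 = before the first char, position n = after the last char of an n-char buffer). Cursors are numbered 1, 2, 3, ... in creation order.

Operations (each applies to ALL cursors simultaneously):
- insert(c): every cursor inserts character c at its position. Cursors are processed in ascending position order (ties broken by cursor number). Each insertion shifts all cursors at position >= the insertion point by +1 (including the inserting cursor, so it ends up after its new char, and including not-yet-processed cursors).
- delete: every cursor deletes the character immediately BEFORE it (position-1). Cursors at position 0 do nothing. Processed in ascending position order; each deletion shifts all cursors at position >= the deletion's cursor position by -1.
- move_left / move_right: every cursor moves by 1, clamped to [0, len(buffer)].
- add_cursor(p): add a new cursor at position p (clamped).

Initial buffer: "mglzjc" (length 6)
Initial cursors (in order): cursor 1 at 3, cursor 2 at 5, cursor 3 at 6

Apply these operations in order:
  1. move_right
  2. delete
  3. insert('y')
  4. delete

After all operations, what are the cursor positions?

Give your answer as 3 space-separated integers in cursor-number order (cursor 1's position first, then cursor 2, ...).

After op 1 (move_right): buffer="mglzjc" (len 6), cursors c1@4 c2@6 c3@6, authorship ......
After op 2 (delete): buffer="mgl" (len 3), cursors c1@3 c2@3 c3@3, authorship ...
After op 3 (insert('y')): buffer="mglyyy" (len 6), cursors c1@6 c2@6 c3@6, authorship ...123
After op 4 (delete): buffer="mgl" (len 3), cursors c1@3 c2@3 c3@3, authorship ...

Answer: 3 3 3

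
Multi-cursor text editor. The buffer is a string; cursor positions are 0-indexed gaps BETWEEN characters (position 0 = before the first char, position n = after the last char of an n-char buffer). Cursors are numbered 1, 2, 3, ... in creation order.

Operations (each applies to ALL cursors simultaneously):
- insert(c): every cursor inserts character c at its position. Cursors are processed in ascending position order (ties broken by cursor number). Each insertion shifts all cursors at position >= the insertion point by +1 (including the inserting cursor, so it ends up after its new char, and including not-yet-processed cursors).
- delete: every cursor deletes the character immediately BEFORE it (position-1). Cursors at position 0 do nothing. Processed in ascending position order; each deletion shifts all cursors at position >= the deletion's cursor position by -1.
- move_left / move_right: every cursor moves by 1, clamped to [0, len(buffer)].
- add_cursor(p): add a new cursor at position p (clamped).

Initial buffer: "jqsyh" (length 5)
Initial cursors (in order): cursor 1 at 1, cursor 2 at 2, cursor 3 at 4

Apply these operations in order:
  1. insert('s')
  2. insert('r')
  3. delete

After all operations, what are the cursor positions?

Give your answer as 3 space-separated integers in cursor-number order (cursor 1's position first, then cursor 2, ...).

Answer: 2 4 7

Derivation:
After op 1 (insert('s')): buffer="jsqssysh" (len 8), cursors c1@2 c2@4 c3@7, authorship .1.2..3.
After op 2 (insert('r')): buffer="jsrqsrsysrh" (len 11), cursors c1@3 c2@6 c3@10, authorship .11.22..33.
After op 3 (delete): buffer="jsqssysh" (len 8), cursors c1@2 c2@4 c3@7, authorship .1.2..3.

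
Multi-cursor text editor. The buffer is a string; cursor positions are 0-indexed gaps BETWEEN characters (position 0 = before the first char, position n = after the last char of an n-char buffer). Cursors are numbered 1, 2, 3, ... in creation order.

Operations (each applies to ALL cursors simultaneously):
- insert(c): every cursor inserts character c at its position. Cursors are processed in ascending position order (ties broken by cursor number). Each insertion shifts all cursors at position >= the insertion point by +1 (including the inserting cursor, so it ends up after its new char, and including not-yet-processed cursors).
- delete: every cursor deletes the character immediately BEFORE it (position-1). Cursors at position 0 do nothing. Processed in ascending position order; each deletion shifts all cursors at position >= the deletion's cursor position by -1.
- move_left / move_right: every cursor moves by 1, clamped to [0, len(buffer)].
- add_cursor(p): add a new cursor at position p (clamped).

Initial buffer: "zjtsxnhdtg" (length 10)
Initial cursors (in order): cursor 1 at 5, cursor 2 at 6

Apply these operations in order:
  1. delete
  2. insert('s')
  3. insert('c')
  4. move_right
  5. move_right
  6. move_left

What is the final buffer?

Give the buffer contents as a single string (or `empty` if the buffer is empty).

Answer: zjtssscchdtg

Derivation:
After op 1 (delete): buffer="zjtshdtg" (len 8), cursors c1@4 c2@4, authorship ........
After op 2 (insert('s')): buffer="zjtssshdtg" (len 10), cursors c1@6 c2@6, authorship ....12....
After op 3 (insert('c')): buffer="zjtssscchdtg" (len 12), cursors c1@8 c2@8, authorship ....1212....
After op 4 (move_right): buffer="zjtssscchdtg" (len 12), cursors c1@9 c2@9, authorship ....1212....
After op 5 (move_right): buffer="zjtssscchdtg" (len 12), cursors c1@10 c2@10, authorship ....1212....
After op 6 (move_left): buffer="zjtssscchdtg" (len 12), cursors c1@9 c2@9, authorship ....1212....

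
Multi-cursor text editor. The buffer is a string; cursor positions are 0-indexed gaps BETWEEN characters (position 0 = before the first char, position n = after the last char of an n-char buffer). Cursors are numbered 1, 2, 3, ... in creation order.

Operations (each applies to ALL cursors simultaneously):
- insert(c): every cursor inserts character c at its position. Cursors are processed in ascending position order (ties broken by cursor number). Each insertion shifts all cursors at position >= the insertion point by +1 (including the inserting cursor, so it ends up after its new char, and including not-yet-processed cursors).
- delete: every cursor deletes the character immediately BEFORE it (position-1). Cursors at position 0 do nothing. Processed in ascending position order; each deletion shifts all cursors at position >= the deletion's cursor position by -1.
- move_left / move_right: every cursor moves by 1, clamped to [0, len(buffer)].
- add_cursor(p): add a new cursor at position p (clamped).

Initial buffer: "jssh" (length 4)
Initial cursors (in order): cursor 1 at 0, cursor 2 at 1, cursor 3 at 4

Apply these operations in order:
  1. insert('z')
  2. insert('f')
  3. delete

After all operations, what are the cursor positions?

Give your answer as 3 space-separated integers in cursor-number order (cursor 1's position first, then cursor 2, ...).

Answer: 1 3 7

Derivation:
After op 1 (insert('z')): buffer="zjzsshz" (len 7), cursors c1@1 c2@3 c3@7, authorship 1.2...3
After op 2 (insert('f')): buffer="zfjzfsshzf" (len 10), cursors c1@2 c2@5 c3@10, authorship 11.22...33
After op 3 (delete): buffer="zjzsshz" (len 7), cursors c1@1 c2@3 c3@7, authorship 1.2...3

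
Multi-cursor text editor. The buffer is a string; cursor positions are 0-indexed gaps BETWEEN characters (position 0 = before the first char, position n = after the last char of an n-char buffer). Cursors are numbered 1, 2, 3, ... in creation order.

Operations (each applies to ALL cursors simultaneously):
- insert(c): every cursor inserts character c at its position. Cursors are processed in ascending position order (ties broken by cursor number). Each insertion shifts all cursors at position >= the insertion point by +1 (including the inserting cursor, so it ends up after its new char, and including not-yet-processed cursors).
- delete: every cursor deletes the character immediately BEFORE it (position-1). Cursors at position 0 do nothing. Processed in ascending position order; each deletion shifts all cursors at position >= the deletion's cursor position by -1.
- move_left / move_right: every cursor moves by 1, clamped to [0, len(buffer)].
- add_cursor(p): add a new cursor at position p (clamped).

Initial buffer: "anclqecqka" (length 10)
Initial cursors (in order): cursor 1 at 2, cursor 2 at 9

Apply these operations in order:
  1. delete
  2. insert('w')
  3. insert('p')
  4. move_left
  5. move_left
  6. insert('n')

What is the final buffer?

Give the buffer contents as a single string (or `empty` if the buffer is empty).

After op 1 (delete): buffer="aclqecqa" (len 8), cursors c1@1 c2@7, authorship ........
After op 2 (insert('w')): buffer="awclqecqwa" (len 10), cursors c1@2 c2@9, authorship .1......2.
After op 3 (insert('p')): buffer="awpclqecqwpa" (len 12), cursors c1@3 c2@11, authorship .11......22.
After op 4 (move_left): buffer="awpclqecqwpa" (len 12), cursors c1@2 c2@10, authorship .11......22.
After op 5 (move_left): buffer="awpclqecqwpa" (len 12), cursors c1@1 c2@9, authorship .11......22.
After op 6 (insert('n')): buffer="anwpclqecqnwpa" (len 14), cursors c1@2 c2@11, authorship .111......222.

Answer: anwpclqecqnwpa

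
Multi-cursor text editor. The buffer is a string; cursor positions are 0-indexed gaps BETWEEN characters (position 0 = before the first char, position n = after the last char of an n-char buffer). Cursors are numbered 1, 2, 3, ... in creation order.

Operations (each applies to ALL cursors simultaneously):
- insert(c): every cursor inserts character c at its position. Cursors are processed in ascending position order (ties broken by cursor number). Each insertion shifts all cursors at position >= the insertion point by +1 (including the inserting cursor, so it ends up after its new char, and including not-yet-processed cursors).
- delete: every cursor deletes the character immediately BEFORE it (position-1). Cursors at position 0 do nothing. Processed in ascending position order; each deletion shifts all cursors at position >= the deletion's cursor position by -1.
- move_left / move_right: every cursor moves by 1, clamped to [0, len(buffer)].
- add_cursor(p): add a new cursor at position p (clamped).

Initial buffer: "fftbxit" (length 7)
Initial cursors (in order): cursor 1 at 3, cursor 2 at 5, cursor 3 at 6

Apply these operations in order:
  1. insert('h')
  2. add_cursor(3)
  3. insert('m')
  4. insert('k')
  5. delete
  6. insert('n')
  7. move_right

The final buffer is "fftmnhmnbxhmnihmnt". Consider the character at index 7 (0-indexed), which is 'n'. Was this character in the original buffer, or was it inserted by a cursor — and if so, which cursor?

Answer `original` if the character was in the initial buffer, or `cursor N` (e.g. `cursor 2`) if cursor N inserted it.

After op 1 (insert('h')): buffer="ffthbxhiht" (len 10), cursors c1@4 c2@7 c3@9, authorship ...1..2.3.
After op 2 (add_cursor(3)): buffer="ffthbxhiht" (len 10), cursors c4@3 c1@4 c2@7 c3@9, authorship ...1..2.3.
After op 3 (insert('m')): buffer="fftmhmbxhmihmt" (len 14), cursors c4@4 c1@6 c2@10 c3@13, authorship ...411..22.33.
After op 4 (insert('k')): buffer="fftmkhmkbxhmkihmkt" (len 18), cursors c4@5 c1@8 c2@13 c3@17, authorship ...44111..222.333.
After op 5 (delete): buffer="fftmhmbxhmihmt" (len 14), cursors c4@4 c1@6 c2@10 c3@13, authorship ...411..22.33.
After op 6 (insert('n')): buffer="fftmnhmnbxhmnihmnt" (len 18), cursors c4@5 c1@8 c2@13 c3@17, authorship ...44111..222.333.
After op 7 (move_right): buffer="fftmnhmnbxhmnihmnt" (len 18), cursors c4@6 c1@9 c2@14 c3@18, authorship ...44111..222.333.
Authorship (.=original, N=cursor N): . . . 4 4 1 1 1 . . 2 2 2 . 3 3 3 .
Index 7: author = 1

Answer: cursor 1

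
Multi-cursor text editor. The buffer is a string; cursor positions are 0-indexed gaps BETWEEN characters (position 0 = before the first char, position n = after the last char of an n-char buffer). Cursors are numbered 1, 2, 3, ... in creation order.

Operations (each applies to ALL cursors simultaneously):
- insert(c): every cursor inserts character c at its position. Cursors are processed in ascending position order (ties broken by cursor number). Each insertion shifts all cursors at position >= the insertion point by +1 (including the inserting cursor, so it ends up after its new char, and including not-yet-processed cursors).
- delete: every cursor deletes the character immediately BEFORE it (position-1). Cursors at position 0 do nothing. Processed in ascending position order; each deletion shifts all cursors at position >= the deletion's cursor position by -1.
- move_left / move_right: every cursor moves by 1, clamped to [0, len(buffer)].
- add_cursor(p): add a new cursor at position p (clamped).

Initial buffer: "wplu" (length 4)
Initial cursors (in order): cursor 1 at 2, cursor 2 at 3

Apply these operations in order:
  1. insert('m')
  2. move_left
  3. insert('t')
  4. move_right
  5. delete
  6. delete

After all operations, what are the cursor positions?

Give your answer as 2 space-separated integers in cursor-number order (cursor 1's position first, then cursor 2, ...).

After op 1 (insert('m')): buffer="wpmlmu" (len 6), cursors c1@3 c2@5, authorship ..1.2.
After op 2 (move_left): buffer="wpmlmu" (len 6), cursors c1@2 c2@4, authorship ..1.2.
After op 3 (insert('t')): buffer="wptmltmu" (len 8), cursors c1@3 c2@6, authorship ..11.22.
After op 4 (move_right): buffer="wptmltmu" (len 8), cursors c1@4 c2@7, authorship ..11.22.
After op 5 (delete): buffer="wptltu" (len 6), cursors c1@3 c2@5, authorship ..1.2.
After op 6 (delete): buffer="wplu" (len 4), cursors c1@2 c2@3, authorship ....

Answer: 2 3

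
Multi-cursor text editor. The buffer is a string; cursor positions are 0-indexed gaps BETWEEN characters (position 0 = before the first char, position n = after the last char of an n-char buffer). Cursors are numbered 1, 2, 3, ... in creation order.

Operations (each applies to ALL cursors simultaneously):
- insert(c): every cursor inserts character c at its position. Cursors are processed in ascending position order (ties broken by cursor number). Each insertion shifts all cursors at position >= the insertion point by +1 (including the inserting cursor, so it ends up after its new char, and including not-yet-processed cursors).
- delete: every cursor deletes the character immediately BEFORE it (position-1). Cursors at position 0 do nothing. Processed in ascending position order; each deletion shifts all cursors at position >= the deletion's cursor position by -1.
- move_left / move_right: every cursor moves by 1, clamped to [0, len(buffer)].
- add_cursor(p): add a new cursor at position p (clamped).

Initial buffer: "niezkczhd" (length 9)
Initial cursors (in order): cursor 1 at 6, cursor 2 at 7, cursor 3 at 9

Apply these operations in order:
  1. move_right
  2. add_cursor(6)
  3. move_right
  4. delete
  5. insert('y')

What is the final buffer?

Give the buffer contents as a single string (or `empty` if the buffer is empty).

Answer: niezkyyyy

Derivation:
After op 1 (move_right): buffer="niezkczhd" (len 9), cursors c1@7 c2@8 c3@9, authorship .........
After op 2 (add_cursor(6)): buffer="niezkczhd" (len 9), cursors c4@6 c1@7 c2@8 c3@9, authorship .........
After op 3 (move_right): buffer="niezkczhd" (len 9), cursors c4@7 c1@8 c2@9 c3@9, authorship .........
After op 4 (delete): buffer="niezk" (len 5), cursors c1@5 c2@5 c3@5 c4@5, authorship .....
After op 5 (insert('y')): buffer="niezkyyyy" (len 9), cursors c1@9 c2@9 c3@9 c4@9, authorship .....1234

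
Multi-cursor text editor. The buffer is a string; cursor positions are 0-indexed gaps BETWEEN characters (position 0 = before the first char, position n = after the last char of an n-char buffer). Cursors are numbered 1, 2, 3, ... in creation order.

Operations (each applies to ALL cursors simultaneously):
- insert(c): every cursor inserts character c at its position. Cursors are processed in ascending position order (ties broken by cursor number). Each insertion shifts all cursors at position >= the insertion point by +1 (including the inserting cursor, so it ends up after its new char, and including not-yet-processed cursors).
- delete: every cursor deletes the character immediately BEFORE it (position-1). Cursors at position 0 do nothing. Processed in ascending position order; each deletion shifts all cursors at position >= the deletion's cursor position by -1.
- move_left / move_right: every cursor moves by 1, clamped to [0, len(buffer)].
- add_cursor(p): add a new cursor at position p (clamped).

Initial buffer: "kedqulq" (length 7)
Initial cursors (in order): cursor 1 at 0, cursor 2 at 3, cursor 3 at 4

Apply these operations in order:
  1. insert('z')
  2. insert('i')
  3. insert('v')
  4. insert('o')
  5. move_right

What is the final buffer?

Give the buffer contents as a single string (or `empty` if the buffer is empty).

After op 1 (insert('z')): buffer="zkedzqzulq" (len 10), cursors c1@1 c2@5 c3@7, authorship 1...2.3...
After op 2 (insert('i')): buffer="zikedziqziulq" (len 13), cursors c1@2 c2@7 c3@10, authorship 11...22.33...
After op 3 (insert('v')): buffer="zivkedzivqzivulq" (len 16), cursors c1@3 c2@9 c3@13, authorship 111...222.333...
After op 4 (insert('o')): buffer="zivokedzivoqzivoulq" (len 19), cursors c1@4 c2@11 c3@16, authorship 1111...2222.3333...
After op 5 (move_right): buffer="zivokedzivoqzivoulq" (len 19), cursors c1@5 c2@12 c3@17, authorship 1111...2222.3333...

Answer: zivokedzivoqzivoulq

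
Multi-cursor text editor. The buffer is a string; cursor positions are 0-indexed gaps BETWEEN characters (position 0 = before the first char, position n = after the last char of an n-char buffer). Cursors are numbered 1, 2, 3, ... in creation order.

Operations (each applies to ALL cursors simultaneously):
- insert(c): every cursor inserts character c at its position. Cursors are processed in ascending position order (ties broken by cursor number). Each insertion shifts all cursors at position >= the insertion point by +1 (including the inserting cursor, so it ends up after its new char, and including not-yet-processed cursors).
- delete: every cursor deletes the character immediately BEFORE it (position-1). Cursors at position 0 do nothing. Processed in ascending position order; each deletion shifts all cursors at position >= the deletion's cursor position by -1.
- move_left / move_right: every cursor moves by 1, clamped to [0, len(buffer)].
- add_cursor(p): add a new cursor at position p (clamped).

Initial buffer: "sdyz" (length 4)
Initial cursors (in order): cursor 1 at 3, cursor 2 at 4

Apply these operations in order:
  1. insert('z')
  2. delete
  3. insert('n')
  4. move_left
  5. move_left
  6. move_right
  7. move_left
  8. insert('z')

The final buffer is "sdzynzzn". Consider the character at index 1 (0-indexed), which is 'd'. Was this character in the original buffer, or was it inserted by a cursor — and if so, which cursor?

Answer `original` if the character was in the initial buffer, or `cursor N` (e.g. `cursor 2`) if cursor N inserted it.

Answer: original

Derivation:
After op 1 (insert('z')): buffer="sdyzzz" (len 6), cursors c1@4 c2@6, authorship ...1.2
After op 2 (delete): buffer="sdyz" (len 4), cursors c1@3 c2@4, authorship ....
After op 3 (insert('n')): buffer="sdynzn" (len 6), cursors c1@4 c2@6, authorship ...1.2
After op 4 (move_left): buffer="sdynzn" (len 6), cursors c1@3 c2@5, authorship ...1.2
After op 5 (move_left): buffer="sdynzn" (len 6), cursors c1@2 c2@4, authorship ...1.2
After op 6 (move_right): buffer="sdynzn" (len 6), cursors c1@3 c2@5, authorship ...1.2
After op 7 (move_left): buffer="sdynzn" (len 6), cursors c1@2 c2@4, authorship ...1.2
After op 8 (insert('z')): buffer="sdzynzzn" (len 8), cursors c1@3 c2@6, authorship ..1.12.2
Authorship (.=original, N=cursor N): . . 1 . 1 2 . 2
Index 1: author = original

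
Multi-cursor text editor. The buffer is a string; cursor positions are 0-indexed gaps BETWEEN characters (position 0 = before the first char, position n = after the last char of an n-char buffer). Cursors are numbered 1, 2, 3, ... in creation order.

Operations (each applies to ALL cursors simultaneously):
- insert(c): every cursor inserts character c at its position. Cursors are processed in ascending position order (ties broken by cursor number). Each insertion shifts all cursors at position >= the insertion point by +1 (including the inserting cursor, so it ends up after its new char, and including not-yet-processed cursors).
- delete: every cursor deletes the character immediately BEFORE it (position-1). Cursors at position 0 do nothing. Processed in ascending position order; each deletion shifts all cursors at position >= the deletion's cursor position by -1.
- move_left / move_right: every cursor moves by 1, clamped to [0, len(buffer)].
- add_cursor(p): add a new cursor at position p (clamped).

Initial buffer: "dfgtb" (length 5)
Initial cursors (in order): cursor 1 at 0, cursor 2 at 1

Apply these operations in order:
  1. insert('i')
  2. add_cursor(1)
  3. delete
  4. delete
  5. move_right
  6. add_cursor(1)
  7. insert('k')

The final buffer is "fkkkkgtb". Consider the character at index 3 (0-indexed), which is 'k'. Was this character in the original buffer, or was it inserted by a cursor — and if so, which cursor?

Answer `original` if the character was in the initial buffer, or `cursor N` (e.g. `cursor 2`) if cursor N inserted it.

After op 1 (insert('i')): buffer="idifgtb" (len 7), cursors c1@1 c2@3, authorship 1.2....
After op 2 (add_cursor(1)): buffer="idifgtb" (len 7), cursors c1@1 c3@1 c2@3, authorship 1.2....
After op 3 (delete): buffer="dfgtb" (len 5), cursors c1@0 c3@0 c2@1, authorship .....
After op 4 (delete): buffer="fgtb" (len 4), cursors c1@0 c2@0 c3@0, authorship ....
After op 5 (move_right): buffer="fgtb" (len 4), cursors c1@1 c2@1 c3@1, authorship ....
After op 6 (add_cursor(1)): buffer="fgtb" (len 4), cursors c1@1 c2@1 c3@1 c4@1, authorship ....
After op 7 (insert('k')): buffer="fkkkkgtb" (len 8), cursors c1@5 c2@5 c3@5 c4@5, authorship .1234...
Authorship (.=original, N=cursor N): . 1 2 3 4 . . .
Index 3: author = 3

Answer: cursor 3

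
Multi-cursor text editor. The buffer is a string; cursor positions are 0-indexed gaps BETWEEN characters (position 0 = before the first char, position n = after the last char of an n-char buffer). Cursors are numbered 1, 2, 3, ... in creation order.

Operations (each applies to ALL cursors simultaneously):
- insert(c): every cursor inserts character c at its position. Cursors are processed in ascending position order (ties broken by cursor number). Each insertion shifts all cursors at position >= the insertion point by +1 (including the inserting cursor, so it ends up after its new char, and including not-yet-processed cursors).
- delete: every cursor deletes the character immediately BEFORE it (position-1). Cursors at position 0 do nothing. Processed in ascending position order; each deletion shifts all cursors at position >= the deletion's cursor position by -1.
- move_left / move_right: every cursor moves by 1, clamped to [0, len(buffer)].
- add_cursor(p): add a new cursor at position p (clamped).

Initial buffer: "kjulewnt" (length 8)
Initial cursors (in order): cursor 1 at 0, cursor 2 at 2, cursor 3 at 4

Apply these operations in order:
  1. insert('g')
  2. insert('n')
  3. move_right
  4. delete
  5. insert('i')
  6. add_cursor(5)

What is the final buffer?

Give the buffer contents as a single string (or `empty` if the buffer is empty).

Answer: gnijgnilgniwnt

Derivation:
After op 1 (insert('g')): buffer="gkjgulgewnt" (len 11), cursors c1@1 c2@4 c3@7, authorship 1..2..3....
After op 2 (insert('n')): buffer="gnkjgnulgnewnt" (len 14), cursors c1@2 c2@6 c3@10, authorship 11..22..33....
After op 3 (move_right): buffer="gnkjgnulgnewnt" (len 14), cursors c1@3 c2@7 c3@11, authorship 11..22..33....
After op 4 (delete): buffer="gnjgnlgnwnt" (len 11), cursors c1@2 c2@5 c3@8, authorship 11.22.33...
After op 5 (insert('i')): buffer="gnijgnilgniwnt" (len 14), cursors c1@3 c2@7 c3@11, authorship 111.222.333...
After op 6 (add_cursor(5)): buffer="gnijgnilgniwnt" (len 14), cursors c1@3 c4@5 c2@7 c3@11, authorship 111.222.333...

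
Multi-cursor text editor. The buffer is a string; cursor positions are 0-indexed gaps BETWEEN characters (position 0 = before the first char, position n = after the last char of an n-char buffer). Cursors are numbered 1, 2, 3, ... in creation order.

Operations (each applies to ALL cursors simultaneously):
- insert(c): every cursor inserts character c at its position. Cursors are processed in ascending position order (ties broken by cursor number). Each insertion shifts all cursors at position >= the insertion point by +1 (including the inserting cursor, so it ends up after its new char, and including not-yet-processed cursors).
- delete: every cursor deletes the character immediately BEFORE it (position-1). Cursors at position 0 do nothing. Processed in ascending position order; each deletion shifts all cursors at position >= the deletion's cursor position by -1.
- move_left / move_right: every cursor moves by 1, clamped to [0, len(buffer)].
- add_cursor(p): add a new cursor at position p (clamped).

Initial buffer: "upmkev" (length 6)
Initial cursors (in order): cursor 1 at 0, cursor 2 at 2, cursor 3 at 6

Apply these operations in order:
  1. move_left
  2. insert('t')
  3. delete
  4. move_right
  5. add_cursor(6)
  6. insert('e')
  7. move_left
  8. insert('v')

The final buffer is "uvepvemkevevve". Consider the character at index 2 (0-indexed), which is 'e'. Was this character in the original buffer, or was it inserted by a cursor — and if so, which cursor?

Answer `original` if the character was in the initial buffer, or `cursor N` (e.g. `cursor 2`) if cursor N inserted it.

After op 1 (move_left): buffer="upmkev" (len 6), cursors c1@0 c2@1 c3@5, authorship ......
After op 2 (insert('t')): buffer="tutpmketv" (len 9), cursors c1@1 c2@3 c3@8, authorship 1.2....3.
After op 3 (delete): buffer="upmkev" (len 6), cursors c1@0 c2@1 c3@5, authorship ......
After op 4 (move_right): buffer="upmkev" (len 6), cursors c1@1 c2@2 c3@6, authorship ......
After op 5 (add_cursor(6)): buffer="upmkev" (len 6), cursors c1@1 c2@2 c3@6 c4@6, authorship ......
After op 6 (insert('e')): buffer="uepemkevee" (len 10), cursors c1@2 c2@4 c3@10 c4@10, authorship .1.2....34
After op 7 (move_left): buffer="uepemkevee" (len 10), cursors c1@1 c2@3 c3@9 c4@9, authorship .1.2....34
After op 8 (insert('v')): buffer="uvepvemkevevve" (len 14), cursors c1@2 c2@5 c3@13 c4@13, authorship .11.22....3344
Authorship (.=original, N=cursor N): . 1 1 . 2 2 . . . . 3 3 4 4
Index 2: author = 1

Answer: cursor 1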